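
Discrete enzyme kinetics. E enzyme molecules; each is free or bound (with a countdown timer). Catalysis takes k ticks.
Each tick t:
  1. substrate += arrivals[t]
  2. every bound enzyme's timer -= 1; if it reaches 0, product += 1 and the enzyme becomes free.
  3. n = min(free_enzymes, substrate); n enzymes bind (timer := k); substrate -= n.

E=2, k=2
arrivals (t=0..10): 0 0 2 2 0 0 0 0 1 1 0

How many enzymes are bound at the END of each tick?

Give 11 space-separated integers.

t=0: arr=0 -> substrate=0 bound=0 product=0
t=1: arr=0 -> substrate=0 bound=0 product=0
t=2: arr=2 -> substrate=0 bound=2 product=0
t=3: arr=2 -> substrate=2 bound=2 product=0
t=4: arr=0 -> substrate=0 bound=2 product=2
t=5: arr=0 -> substrate=0 bound=2 product=2
t=6: arr=0 -> substrate=0 bound=0 product=4
t=7: arr=0 -> substrate=0 bound=0 product=4
t=8: arr=1 -> substrate=0 bound=1 product=4
t=9: arr=1 -> substrate=0 bound=2 product=4
t=10: arr=0 -> substrate=0 bound=1 product=5

Answer: 0 0 2 2 2 2 0 0 1 2 1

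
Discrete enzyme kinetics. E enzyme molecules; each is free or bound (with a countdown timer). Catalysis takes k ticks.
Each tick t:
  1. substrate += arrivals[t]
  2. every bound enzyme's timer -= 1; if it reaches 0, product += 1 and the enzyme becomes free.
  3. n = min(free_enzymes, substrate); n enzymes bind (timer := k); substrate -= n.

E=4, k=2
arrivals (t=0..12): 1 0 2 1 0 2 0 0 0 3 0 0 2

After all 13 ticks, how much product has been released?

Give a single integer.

Answer: 9

Derivation:
t=0: arr=1 -> substrate=0 bound=1 product=0
t=1: arr=0 -> substrate=0 bound=1 product=0
t=2: arr=2 -> substrate=0 bound=2 product=1
t=3: arr=1 -> substrate=0 bound=3 product=1
t=4: arr=0 -> substrate=0 bound=1 product=3
t=5: arr=2 -> substrate=0 bound=2 product=4
t=6: arr=0 -> substrate=0 bound=2 product=4
t=7: arr=0 -> substrate=0 bound=0 product=6
t=8: arr=0 -> substrate=0 bound=0 product=6
t=9: arr=3 -> substrate=0 bound=3 product=6
t=10: arr=0 -> substrate=0 bound=3 product=6
t=11: arr=0 -> substrate=0 bound=0 product=9
t=12: arr=2 -> substrate=0 bound=2 product=9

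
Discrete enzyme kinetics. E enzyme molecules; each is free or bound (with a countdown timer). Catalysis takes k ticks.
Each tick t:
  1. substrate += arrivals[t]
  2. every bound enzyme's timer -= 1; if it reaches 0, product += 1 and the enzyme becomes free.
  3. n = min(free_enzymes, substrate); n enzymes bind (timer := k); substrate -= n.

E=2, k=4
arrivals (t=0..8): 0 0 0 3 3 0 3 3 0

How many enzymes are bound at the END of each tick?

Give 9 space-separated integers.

Answer: 0 0 0 2 2 2 2 2 2

Derivation:
t=0: arr=0 -> substrate=0 bound=0 product=0
t=1: arr=0 -> substrate=0 bound=0 product=0
t=2: arr=0 -> substrate=0 bound=0 product=0
t=3: arr=3 -> substrate=1 bound=2 product=0
t=4: arr=3 -> substrate=4 bound=2 product=0
t=5: arr=0 -> substrate=4 bound=2 product=0
t=6: arr=3 -> substrate=7 bound=2 product=0
t=7: arr=3 -> substrate=8 bound=2 product=2
t=8: arr=0 -> substrate=8 bound=2 product=2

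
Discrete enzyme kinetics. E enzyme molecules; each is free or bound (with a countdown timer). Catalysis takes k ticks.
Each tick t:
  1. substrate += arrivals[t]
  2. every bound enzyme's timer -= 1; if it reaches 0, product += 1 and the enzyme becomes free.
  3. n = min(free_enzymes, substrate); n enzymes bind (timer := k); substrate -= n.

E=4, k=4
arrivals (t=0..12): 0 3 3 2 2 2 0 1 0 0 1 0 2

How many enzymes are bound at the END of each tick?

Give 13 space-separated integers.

Answer: 0 3 4 4 4 4 4 4 4 4 4 4 4

Derivation:
t=0: arr=0 -> substrate=0 bound=0 product=0
t=1: arr=3 -> substrate=0 bound=3 product=0
t=2: arr=3 -> substrate=2 bound=4 product=0
t=3: arr=2 -> substrate=4 bound=4 product=0
t=4: arr=2 -> substrate=6 bound=4 product=0
t=5: arr=2 -> substrate=5 bound=4 product=3
t=6: arr=0 -> substrate=4 bound=4 product=4
t=7: arr=1 -> substrate=5 bound=4 product=4
t=8: arr=0 -> substrate=5 bound=4 product=4
t=9: arr=0 -> substrate=2 bound=4 product=7
t=10: arr=1 -> substrate=2 bound=4 product=8
t=11: arr=0 -> substrate=2 bound=4 product=8
t=12: arr=2 -> substrate=4 bound=4 product=8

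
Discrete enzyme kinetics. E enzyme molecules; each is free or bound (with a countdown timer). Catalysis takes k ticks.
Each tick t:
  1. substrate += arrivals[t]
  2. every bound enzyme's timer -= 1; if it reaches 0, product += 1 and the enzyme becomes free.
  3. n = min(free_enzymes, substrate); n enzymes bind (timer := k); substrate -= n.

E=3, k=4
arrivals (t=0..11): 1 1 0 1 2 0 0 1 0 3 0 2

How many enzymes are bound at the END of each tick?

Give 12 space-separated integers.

t=0: arr=1 -> substrate=0 bound=1 product=0
t=1: arr=1 -> substrate=0 bound=2 product=0
t=2: arr=0 -> substrate=0 bound=2 product=0
t=3: arr=1 -> substrate=0 bound=3 product=0
t=4: arr=2 -> substrate=1 bound=3 product=1
t=5: arr=0 -> substrate=0 bound=3 product=2
t=6: arr=0 -> substrate=0 bound=3 product=2
t=7: arr=1 -> substrate=0 bound=3 product=3
t=8: arr=0 -> substrate=0 bound=2 product=4
t=9: arr=3 -> substrate=1 bound=3 product=5
t=10: arr=0 -> substrate=1 bound=3 product=5
t=11: arr=2 -> substrate=2 bound=3 product=6

Answer: 1 2 2 3 3 3 3 3 2 3 3 3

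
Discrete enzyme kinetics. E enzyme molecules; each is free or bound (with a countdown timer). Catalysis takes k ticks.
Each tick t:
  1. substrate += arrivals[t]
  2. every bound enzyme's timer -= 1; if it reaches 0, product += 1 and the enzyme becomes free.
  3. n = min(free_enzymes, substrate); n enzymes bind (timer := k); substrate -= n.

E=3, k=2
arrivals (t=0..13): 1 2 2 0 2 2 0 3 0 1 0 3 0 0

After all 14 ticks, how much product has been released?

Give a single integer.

Answer: 16

Derivation:
t=0: arr=1 -> substrate=0 bound=1 product=0
t=1: arr=2 -> substrate=0 bound=3 product=0
t=2: arr=2 -> substrate=1 bound=3 product=1
t=3: arr=0 -> substrate=0 bound=2 product=3
t=4: arr=2 -> substrate=0 bound=3 product=4
t=5: arr=2 -> substrate=1 bound=3 product=5
t=6: arr=0 -> substrate=0 bound=2 product=7
t=7: arr=3 -> substrate=1 bound=3 product=8
t=8: arr=0 -> substrate=0 bound=3 product=9
t=9: arr=1 -> substrate=0 bound=2 product=11
t=10: arr=0 -> substrate=0 bound=1 product=12
t=11: arr=3 -> substrate=0 bound=3 product=13
t=12: arr=0 -> substrate=0 bound=3 product=13
t=13: arr=0 -> substrate=0 bound=0 product=16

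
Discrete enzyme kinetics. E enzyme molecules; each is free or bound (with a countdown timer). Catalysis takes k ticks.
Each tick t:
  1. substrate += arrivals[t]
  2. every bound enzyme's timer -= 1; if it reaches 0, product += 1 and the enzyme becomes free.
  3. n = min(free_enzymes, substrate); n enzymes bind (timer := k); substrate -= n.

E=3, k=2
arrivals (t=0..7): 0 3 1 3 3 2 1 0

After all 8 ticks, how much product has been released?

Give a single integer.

t=0: arr=0 -> substrate=0 bound=0 product=0
t=1: arr=3 -> substrate=0 bound=3 product=0
t=2: arr=1 -> substrate=1 bound=3 product=0
t=3: arr=3 -> substrate=1 bound=3 product=3
t=4: arr=3 -> substrate=4 bound=3 product=3
t=5: arr=2 -> substrate=3 bound=3 product=6
t=6: arr=1 -> substrate=4 bound=3 product=6
t=7: arr=0 -> substrate=1 bound=3 product=9

Answer: 9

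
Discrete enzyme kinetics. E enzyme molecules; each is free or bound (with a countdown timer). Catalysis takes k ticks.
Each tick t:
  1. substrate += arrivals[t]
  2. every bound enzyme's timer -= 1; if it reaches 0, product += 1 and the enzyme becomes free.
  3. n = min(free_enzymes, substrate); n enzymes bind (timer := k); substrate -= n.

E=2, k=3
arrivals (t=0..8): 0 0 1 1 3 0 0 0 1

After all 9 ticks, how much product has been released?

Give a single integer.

t=0: arr=0 -> substrate=0 bound=0 product=0
t=1: arr=0 -> substrate=0 bound=0 product=0
t=2: arr=1 -> substrate=0 bound=1 product=0
t=3: arr=1 -> substrate=0 bound=2 product=0
t=4: arr=3 -> substrate=3 bound=2 product=0
t=5: arr=0 -> substrate=2 bound=2 product=1
t=6: arr=0 -> substrate=1 bound=2 product=2
t=7: arr=0 -> substrate=1 bound=2 product=2
t=8: arr=1 -> substrate=1 bound=2 product=3

Answer: 3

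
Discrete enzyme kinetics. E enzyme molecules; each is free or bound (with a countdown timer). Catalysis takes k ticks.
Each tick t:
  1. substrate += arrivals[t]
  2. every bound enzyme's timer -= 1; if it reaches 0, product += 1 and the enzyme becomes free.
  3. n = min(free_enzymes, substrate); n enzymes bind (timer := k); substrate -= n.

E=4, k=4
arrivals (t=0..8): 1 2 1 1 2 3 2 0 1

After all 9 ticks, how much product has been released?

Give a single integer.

Answer: 5

Derivation:
t=0: arr=1 -> substrate=0 bound=1 product=0
t=1: arr=2 -> substrate=0 bound=3 product=0
t=2: arr=1 -> substrate=0 bound=4 product=0
t=3: arr=1 -> substrate=1 bound=4 product=0
t=4: arr=2 -> substrate=2 bound=4 product=1
t=5: arr=3 -> substrate=3 bound=4 product=3
t=6: arr=2 -> substrate=4 bound=4 product=4
t=7: arr=0 -> substrate=4 bound=4 product=4
t=8: arr=1 -> substrate=4 bound=4 product=5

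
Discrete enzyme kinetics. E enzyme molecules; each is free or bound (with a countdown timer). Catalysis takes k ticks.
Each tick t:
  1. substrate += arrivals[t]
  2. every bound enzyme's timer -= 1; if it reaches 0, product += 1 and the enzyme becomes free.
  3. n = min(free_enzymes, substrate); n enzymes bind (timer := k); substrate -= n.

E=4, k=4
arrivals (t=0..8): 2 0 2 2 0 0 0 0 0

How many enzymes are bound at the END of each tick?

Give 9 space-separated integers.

Answer: 2 2 4 4 4 4 2 2 0

Derivation:
t=0: arr=2 -> substrate=0 bound=2 product=0
t=1: arr=0 -> substrate=0 bound=2 product=0
t=2: arr=2 -> substrate=0 bound=4 product=0
t=3: arr=2 -> substrate=2 bound=4 product=0
t=4: arr=0 -> substrate=0 bound=4 product=2
t=5: arr=0 -> substrate=0 bound=4 product=2
t=6: arr=0 -> substrate=0 bound=2 product=4
t=7: arr=0 -> substrate=0 bound=2 product=4
t=8: arr=0 -> substrate=0 bound=0 product=6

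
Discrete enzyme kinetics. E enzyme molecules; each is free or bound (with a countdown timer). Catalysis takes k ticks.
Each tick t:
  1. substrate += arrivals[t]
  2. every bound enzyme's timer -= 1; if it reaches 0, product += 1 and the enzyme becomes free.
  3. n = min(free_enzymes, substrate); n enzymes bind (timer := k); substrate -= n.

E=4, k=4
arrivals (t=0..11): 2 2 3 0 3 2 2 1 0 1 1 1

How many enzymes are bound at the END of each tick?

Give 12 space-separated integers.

Answer: 2 4 4 4 4 4 4 4 4 4 4 4

Derivation:
t=0: arr=2 -> substrate=0 bound=2 product=0
t=1: arr=2 -> substrate=0 bound=4 product=0
t=2: arr=3 -> substrate=3 bound=4 product=0
t=3: arr=0 -> substrate=3 bound=4 product=0
t=4: arr=3 -> substrate=4 bound=4 product=2
t=5: arr=2 -> substrate=4 bound=4 product=4
t=6: arr=2 -> substrate=6 bound=4 product=4
t=7: arr=1 -> substrate=7 bound=4 product=4
t=8: arr=0 -> substrate=5 bound=4 product=6
t=9: arr=1 -> substrate=4 bound=4 product=8
t=10: arr=1 -> substrate=5 bound=4 product=8
t=11: arr=1 -> substrate=6 bound=4 product=8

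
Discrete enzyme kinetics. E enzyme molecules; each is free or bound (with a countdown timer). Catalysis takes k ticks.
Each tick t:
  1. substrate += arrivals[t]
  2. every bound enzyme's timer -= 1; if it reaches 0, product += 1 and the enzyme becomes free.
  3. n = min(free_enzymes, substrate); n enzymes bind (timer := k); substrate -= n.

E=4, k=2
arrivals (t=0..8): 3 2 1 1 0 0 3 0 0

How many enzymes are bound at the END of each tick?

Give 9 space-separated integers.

Answer: 3 4 3 3 1 0 3 3 0

Derivation:
t=0: arr=3 -> substrate=0 bound=3 product=0
t=1: arr=2 -> substrate=1 bound=4 product=0
t=2: arr=1 -> substrate=0 bound=3 product=3
t=3: arr=1 -> substrate=0 bound=3 product=4
t=4: arr=0 -> substrate=0 bound=1 product=6
t=5: arr=0 -> substrate=0 bound=0 product=7
t=6: arr=3 -> substrate=0 bound=3 product=7
t=7: arr=0 -> substrate=0 bound=3 product=7
t=8: arr=0 -> substrate=0 bound=0 product=10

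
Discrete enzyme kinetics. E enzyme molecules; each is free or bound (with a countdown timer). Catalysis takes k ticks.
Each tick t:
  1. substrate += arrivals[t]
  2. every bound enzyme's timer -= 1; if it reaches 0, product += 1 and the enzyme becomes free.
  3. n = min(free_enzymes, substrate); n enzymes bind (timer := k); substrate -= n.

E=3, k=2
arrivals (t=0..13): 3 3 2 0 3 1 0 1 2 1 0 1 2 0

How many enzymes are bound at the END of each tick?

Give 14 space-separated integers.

Answer: 3 3 3 3 3 3 3 3 3 3 1 2 3 2

Derivation:
t=0: arr=3 -> substrate=0 bound=3 product=0
t=1: arr=3 -> substrate=3 bound=3 product=0
t=2: arr=2 -> substrate=2 bound=3 product=3
t=3: arr=0 -> substrate=2 bound=3 product=3
t=4: arr=3 -> substrate=2 bound=3 product=6
t=5: arr=1 -> substrate=3 bound=3 product=6
t=6: arr=0 -> substrate=0 bound=3 product=9
t=7: arr=1 -> substrate=1 bound=3 product=9
t=8: arr=2 -> substrate=0 bound=3 product=12
t=9: arr=1 -> substrate=1 bound=3 product=12
t=10: arr=0 -> substrate=0 bound=1 product=15
t=11: arr=1 -> substrate=0 bound=2 product=15
t=12: arr=2 -> substrate=0 bound=3 product=16
t=13: arr=0 -> substrate=0 bound=2 product=17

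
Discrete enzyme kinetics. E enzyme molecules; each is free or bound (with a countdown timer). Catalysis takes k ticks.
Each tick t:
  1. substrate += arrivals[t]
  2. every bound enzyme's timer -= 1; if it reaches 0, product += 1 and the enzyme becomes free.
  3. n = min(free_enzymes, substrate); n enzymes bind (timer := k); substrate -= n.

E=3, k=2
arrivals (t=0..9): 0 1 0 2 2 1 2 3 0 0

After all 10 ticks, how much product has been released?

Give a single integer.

Answer: 9

Derivation:
t=0: arr=0 -> substrate=0 bound=0 product=0
t=1: arr=1 -> substrate=0 bound=1 product=0
t=2: arr=0 -> substrate=0 bound=1 product=0
t=3: arr=2 -> substrate=0 bound=2 product=1
t=4: arr=2 -> substrate=1 bound=3 product=1
t=5: arr=1 -> substrate=0 bound=3 product=3
t=6: arr=2 -> substrate=1 bound=3 product=4
t=7: arr=3 -> substrate=2 bound=3 product=6
t=8: arr=0 -> substrate=1 bound=3 product=7
t=9: arr=0 -> substrate=0 bound=2 product=9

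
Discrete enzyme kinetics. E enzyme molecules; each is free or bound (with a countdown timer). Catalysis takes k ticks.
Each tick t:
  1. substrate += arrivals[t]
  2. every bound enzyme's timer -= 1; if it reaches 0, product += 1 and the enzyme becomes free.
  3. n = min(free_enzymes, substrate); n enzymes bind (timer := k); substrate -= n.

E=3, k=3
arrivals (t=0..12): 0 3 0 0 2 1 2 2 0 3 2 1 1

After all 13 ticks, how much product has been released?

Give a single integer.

t=0: arr=0 -> substrate=0 bound=0 product=0
t=1: arr=3 -> substrate=0 bound=3 product=0
t=2: arr=0 -> substrate=0 bound=3 product=0
t=3: arr=0 -> substrate=0 bound=3 product=0
t=4: arr=2 -> substrate=0 bound=2 product=3
t=5: arr=1 -> substrate=0 bound=3 product=3
t=6: arr=2 -> substrate=2 bound=3 product=3
t=7: arr=2 -> substrate=2 bound=3 product=5
t=8: arr=0 -> substrate=1 bound=3 product=6
t=9: arr=3 -> substrate=4 bound=3 product=6
t=10: arr=2 -> substrate=4 bound=3 product=8
t=11: arr=1 -> substrate=4 bound=3 product=9
t=12: arr=1 -> substrate=5 bound=3 product=9

Answer: 9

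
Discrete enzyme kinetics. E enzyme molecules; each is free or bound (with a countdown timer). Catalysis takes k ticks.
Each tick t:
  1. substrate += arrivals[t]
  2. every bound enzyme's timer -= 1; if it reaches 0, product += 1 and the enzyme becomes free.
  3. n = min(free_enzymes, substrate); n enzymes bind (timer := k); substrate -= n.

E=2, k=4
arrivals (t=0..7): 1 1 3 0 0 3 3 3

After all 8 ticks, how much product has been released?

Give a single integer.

t=0: arr=1 -> substrate=0 bound=1 product=0
t=1: arr=1 -> substrate=0 bound=2 product=0
t=2: arr=3 -> substrate=3 bound=2 product=0
t=3: arr=0 -> substrate=3 bound=2 product=0
t=4: arr=0 -> substrate=2 bound=2 product=1
t=5: arr=3 -> substrate=4 bound=2 product=2
t=6: arr=3 -> substrate=7 bound=2 product=2
t=7: arr=3 -> substrate=10 bound=2 product=2

Answer: 2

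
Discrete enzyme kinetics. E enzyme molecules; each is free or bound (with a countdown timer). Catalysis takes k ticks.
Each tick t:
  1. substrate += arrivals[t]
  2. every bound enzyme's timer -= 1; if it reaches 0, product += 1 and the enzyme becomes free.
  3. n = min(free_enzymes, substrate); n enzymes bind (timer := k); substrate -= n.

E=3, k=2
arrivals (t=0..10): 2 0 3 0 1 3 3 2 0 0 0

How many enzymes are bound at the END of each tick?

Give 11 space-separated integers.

Answer: 2 2 3 3 1 3 3 3 3 3 2

Derivation:
t=0: arr=2 -> substrate=0 bound=2 product=0
t=1: arr=0 -> substrate=0 bound=2 product=0
t=2: arr=3 -> substrate=0 bound=3 product=2
t=3: arr=0 -> substrate=0 bound=3 product=2
t=4: arr=1 -> substrate=0 bound=1 product=5
t=5: arr=3 -> substrate=1 bound=3 product=5
t=6: arr=3 -> substrate=3 bound=3 product=6
t=7: arr=2 -> substrate=3 bound=3 product=8
t=8: arr=0 -> substrate=2 bound=3 product=9
t=9: arr=0 -> substrate=0 bound=3 product=11
t=10: arr=0 -> substrate=0 bound=2 product=12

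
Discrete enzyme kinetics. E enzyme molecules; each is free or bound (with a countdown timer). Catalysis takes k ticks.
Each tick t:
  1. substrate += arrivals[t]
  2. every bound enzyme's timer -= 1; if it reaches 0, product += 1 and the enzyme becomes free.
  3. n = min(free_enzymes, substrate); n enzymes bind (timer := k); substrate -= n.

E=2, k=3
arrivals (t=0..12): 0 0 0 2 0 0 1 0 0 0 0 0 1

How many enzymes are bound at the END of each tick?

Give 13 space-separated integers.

t=0: arr=0 -> substrate=0 bound=0 product=0
t=1: arr=0 -> substrate=0 bound=0 product=0
t=2: arr=0 -> substrate=0 bound=0 product=0
t=3: arr=2 -> substrate=0 bound=2 product=0
t=4: arr=0 -> substrate=0 bound=2 product=0
t=5: arr=0 -> substrate=0 bound=2 product=0
t=6: arr=1 -> substrate=0 bound=1 product=2
t=7: arr=0 -> substrate=0 bound=1 product=2
t=8: arr=0 -> substrate=0 bound=1 product=2
t=9: arr=0 -> substrate=0 bound=0 product=3
t=10: arr=0 -> substrate=0 bound=0 product=3
t=11: arr=0 -> substrate=0 bound=0 product=3
t=12: arr=1 -> substrate=0 bound=1 product=3

Answer: 0 0 0 2 2 2 1 1 1 0 0 0 1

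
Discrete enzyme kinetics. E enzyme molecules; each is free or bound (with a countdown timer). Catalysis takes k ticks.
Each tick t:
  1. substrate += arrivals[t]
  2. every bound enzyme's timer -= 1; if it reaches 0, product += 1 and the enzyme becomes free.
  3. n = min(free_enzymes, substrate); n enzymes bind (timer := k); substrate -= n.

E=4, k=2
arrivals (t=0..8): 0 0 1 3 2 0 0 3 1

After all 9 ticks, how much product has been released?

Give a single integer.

Answer: 6

Derivation:
t=0: arr=0 -> substrate=0 bound=0 product=0
t=1: arr=0 -> substrate=0 bound=0 product=0
t=2: arr=1 -> substrate=0 bound=1 product=0
t=3: arr=3 -> substrate=0 bound=4 product=0
t=4: arr=2 -> substrate=1 bound=4 product=1
t=5: arr=0 -> substrate=0 bound=2 product=4
t=6: arr=0 -> substrate=0 bound=1 product=5
t=7: arr=3 -> substrate=0 bound=3 product=6
t=8: arr=1 -> substrate=0 bound=4 product=6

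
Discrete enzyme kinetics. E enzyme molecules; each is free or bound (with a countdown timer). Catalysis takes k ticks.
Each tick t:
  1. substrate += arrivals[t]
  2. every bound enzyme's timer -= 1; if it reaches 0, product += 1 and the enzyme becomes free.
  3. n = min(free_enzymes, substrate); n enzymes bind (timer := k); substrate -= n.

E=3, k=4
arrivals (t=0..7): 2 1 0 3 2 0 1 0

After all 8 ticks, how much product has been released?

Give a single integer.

Answer: 3

Derivation:
t=0: arr=2 -> substrate=0 bound=2 product=0
t=1: arr=1 -> substrate=0 bound=3 product=0
t=2: arr=0 -> substrate=0 bound=3 product=0
t=3: arr=3 -> substrate=3 bound=3 product=0
t=4: arr=2 -> substrate=3 bound=3 product=2
t=5: arr=0 -> substrate=2 bound=3 product=3
t=6: arr=1 -> substrate=3 bound=3 product=3
t=7: arr=0 -> substrate=3 bound=3 product=3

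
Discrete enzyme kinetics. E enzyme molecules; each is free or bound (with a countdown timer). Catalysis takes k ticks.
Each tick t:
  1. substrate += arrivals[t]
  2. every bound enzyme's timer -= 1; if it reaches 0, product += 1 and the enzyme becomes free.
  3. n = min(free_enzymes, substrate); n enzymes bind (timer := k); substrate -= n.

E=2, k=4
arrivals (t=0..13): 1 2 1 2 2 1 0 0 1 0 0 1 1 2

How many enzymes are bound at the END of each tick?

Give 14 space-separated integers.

t=0: arr=1 -> substrate=0 bound=1 product=0
t=1: arr=2 -> substrate=1 bound=2 product=0
t=2: arr=1 -> substrate=2 bound=2 product=0
t=3: arr=2 -> substrate=4 bound=2 product=0
t=4: arr=2 -> substrate=5 bound=2 product=1
t=5: arr=1 -> substrate=5 bound=2 product=2
t=6: arr=0 -> substrate=5 bound=2 product=2
t=7: arr=0 -> substrate=5 bound=2 product=2
t=8: arr=1 -> substrate=5 bound=2 product=3
t=9: arr=0 -> substrate=4 bound=2 product=4
t=10: arr=0 -> substrate=4 bound=2 product=4
t=11: arr=1 -> substrate=5 bound=2 product=4
t=12: arr=1 -> substrate=5 bound=2 product=5
t=13: arr=2 -> substrate=6 bound=2 product=6

Answer: 1 2 2 2 2 2 2 2 2 2 2 2 2 2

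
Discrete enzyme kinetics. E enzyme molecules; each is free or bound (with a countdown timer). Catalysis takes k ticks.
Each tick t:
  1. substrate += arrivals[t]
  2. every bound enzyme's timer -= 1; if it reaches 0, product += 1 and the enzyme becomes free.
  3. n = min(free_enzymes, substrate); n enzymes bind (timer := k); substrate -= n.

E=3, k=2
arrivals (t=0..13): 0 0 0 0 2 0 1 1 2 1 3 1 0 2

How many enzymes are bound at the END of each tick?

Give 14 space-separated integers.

t=0: arr=0 -> substrate=0 bound=0 product=0
t=1: arr=0 -> substrate=0 bound=0 product=0
t=2: arr=0 -> substrate=0 bound=0 product=0
t=3: arr=0 -> substrate=0 bound=0 product=0
t=4: arr=2 -> substrate=0 bound=2 product=0
t=5: arr=0 -> substrate=0 bound=2 product=0
t=6: arr=1 -> substrate=0 bound=1 product=2
t=7: arr=1 -> substrate=0 bound=2 product=2
t=8: arr=2 -> substrate=0 bound=3 product=3
t=9: arr=1 -> substrate=0 bound=3 product=4
t=10: arr=3 -> substrate=1 bound=3 product=6
t=11: arr=1 -> substrate=1 bound=3 product=7
t=12: arr=0 -> substrate=0 bound=2 product=9
t=13: arr=2 -> substrate=0 bound=3 product=10

Answer: 0 0 0 0 2 2 1 2 3 3 3 3 2 3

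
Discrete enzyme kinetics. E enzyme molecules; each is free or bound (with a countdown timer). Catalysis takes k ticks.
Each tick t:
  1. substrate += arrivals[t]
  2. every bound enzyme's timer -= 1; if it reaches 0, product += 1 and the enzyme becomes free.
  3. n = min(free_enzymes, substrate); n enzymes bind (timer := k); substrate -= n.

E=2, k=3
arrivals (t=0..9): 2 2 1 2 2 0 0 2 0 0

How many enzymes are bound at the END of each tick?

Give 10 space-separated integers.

t=0: arr=2 -> substrate=0 bound=2 product=0
t=1: arr=2 -> substrate=2 bound=2 product=0
t=2: arr=1 -> substrate=3 bound=2 product=0
t=3: arr=2 -> substrate=3 bound=2 product=2
t=4: arr=2 -> substrate=5 bound=2 product=2
t=5: arr=0 -> substrate=5 bound=2 product=2
t=6: arr=0 -> substrate=3 bound=2 product=4
t=7: arr=2 -> substrate=5 bound=2 product=4
t=8: arr=0 -> substrate=5 bound=2 product=4
t=9: arr=0 -> substrate=3 bound=2 product=6

Answer: 2 2 2 2 2 2 2 2 2 2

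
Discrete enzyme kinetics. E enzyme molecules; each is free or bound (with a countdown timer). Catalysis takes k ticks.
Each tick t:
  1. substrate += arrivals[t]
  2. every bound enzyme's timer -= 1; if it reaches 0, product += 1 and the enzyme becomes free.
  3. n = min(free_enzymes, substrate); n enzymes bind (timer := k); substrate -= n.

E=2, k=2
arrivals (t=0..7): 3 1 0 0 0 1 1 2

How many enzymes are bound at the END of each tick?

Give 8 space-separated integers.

t=0: arr=3 -> substrate=1 bound=2 product=0
t=1: arr=1 -> substrate=2 bound=2 product=0
t=2: arr=0 -> substrate=0 bound=2 product=2
t=3: arr=0 -> substrate=0 bound=2 product=2
t=4: arr=0 -> substrate=0 bound=0 product=4
t=5: arr=1 -> substrate=0 bound=1 product=4
t=6: arr=1 -> substrate=0 bound=2 product=4
t=7: arr=2 -> substrate=1 bound=2 product=5

Answer: 2 2 2 2 0 1 2 2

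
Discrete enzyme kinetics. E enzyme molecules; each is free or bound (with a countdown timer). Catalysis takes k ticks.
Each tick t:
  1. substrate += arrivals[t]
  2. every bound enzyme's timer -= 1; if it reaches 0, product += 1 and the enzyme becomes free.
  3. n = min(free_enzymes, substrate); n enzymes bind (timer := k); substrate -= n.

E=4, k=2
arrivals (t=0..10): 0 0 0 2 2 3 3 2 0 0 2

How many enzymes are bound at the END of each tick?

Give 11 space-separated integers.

t=0: arr=0 -> substrate=0 bound=0 product=0
t=1: arr=0 -> substrate=0 bound=0 product=0
t=2: arr=0 -> substrate=0 bound=0 product=0
t=3: arr=2 -> substrate=0 bound=2 product=0
t=4: arr=2 -> substrate=0 bound=4 product=0
t=5: arr=3 -> substrate=1 bound=4 product=2
t=6: arr=3 -> substrate=2 bound=4 product=4
t=7: arr=2 -> substrate=2 bound=4 product=6
t=8: arr=0 -> substrate=0 bound=4 product=8
t=9: arr=0 -> substrate=0 bound=2 product=10
t=10: arr=2 -> substrate=0 bound=2 product=12

Answer: 0 0 0 2 4 4 4 4 4 2 2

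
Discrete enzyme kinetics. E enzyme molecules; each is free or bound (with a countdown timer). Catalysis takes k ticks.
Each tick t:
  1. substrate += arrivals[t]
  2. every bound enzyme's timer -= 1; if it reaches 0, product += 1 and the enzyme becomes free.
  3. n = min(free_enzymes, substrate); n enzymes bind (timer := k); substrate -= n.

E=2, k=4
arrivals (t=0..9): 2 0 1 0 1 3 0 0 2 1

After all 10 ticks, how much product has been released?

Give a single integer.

t=0: arr=2 -> substrate=0 bound=2 product=0
t=1: arr=0 -> substrate=0 bound=2 product=0
t=2: arr=1 -> substrate=1 bound=2 product=0
t=3: arr=0 -> substrate=1 bound=2 product=0
t=4: arr=1 -> substrate=0 bound=2 product=2
t=5: arr=3 -> substrate=3 bound=2 product=2
t=6: arr=0 -> substrate=3 bound=2 product=2
t=7: arr=0 -> substrate=3 bound=2 product=2
t=8: arr=2 -> substrate=3 bound=2 product=4
t=9: arr=1 -> substrate=4 bound=2 product=4

Answer: 4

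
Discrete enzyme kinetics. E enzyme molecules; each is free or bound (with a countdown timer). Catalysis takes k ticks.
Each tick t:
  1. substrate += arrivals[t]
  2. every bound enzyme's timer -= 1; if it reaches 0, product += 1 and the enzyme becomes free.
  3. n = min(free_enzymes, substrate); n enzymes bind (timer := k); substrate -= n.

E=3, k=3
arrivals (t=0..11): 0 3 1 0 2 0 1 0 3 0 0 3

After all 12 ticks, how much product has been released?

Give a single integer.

Answer: 9

Derivation:
t=0: arr=0 -> substrate=0 bound=0 product=0
t=1: arr=3 -> substrate=0 bound=3 product=0
t=2: arr=1 -> substrate=1 bound=3 product=0
t=3: arr=0 -> substrate=1 bound=3 product=0
t=4: arr=2 -> substrate=0 bound=3 product=3
t=5: arr=0 -> substrate=0 bound=3 product=3
t=6: arr=1 -> substrate=1 bound=3 product=3
t=7: arr=0 -> substrate=0 bound=1 product=6
t=8: arr=3 -> substrate=1 bound=3 product=6
t=9: arr=0 -> substrate=1 bound=3 product=6
t=10: arr=0 -> substrate=0 bound=3 product=7
t=11: arr=3 -> substrate=1 bound=3 product=9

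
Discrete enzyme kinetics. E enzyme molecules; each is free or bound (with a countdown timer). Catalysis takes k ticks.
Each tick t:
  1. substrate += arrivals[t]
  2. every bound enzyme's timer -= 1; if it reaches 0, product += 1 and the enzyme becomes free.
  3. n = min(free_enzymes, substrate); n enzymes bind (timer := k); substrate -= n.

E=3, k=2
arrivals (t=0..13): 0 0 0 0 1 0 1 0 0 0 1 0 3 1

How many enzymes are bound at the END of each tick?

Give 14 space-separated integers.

t=0: arr=0 -> substrate=0 bound=0 product=0
t=1: arr=0 -> substrate=0 bound=0 product=0
t=2: arr=0 -> substrate=0 bound=0 product=0
t=3: arr=0 -> substrate=0 bound=0 product=0
t=4: arr=1 -> substrate=0 bound=1 product=0
t=5: arr=0 -> substrate=0 bound=1 product=0
t=6: arr=1 -> substrate=0 bound=1 product=1
t=7: arr=0 -> substrate=0 bound=1 product=1
t=8: arr=0 -> substrate=0 bound=0 product=2
t=9: arr=0 -> substrate=0 bound=0 product=2
t=10: arr=1 -> substrate=0 bound=1 product=2
t=11: arr=0 -> substrate=0 bound=1 product=2
t=12: arr=3 -> substrate=0 bound=3 product=3
t=13: arr=1 -> substrate=1 bound=3 product=3

Answer: 0 0 0 0 1 1 1 1 0 0 1 1 3 3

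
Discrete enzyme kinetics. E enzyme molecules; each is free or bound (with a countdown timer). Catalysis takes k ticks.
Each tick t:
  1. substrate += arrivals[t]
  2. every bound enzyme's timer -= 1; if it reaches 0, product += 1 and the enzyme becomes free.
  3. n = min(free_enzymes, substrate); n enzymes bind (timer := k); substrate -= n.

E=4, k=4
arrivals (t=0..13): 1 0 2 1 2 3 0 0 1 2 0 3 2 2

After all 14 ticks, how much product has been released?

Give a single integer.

t=0: arr=1 -> substrate=0 bound=1 product=0
t=1: arr=0 -> substrate=0 bound=1 product=0
t=2: arr=2 -> substrate=0 bound=3 product=0
t=3: arr=1 -> substrate=0 bound=4 product=0
t=4: arr=2 -> substrate=1 bound=4 product=1
t=5: arr=3 -> substrate=4 bound=4 product=1
t=6: arr=0 -> substrate=2 bound=4 product=3
t=7: arr=0 -> substrate=1 bound=4 product=4
t=8: arr=1 -> substrate=1 bound=4 product=5
t=9: arr=2 -> substrate=3 bound=4 product=5
t=10: arr=0 -> substrate=1 bound=4 product=7
t=11: arr=3 -> substrate=3 bound=4 product=8
t=12: arr=2 -> substrate=4 bound=4 product=9
t=13: arr=2 -> substrate=6 bound=4 product=9

Answer: 9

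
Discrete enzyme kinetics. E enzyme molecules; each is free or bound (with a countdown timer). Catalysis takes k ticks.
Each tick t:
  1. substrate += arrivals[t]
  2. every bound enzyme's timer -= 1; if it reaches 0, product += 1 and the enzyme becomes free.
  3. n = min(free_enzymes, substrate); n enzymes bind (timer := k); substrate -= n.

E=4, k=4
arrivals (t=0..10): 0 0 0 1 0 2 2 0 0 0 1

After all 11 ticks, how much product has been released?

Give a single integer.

Answer: 4

Derivation:
t=0: arr=0 -> substrate=0 bound=0 product=0
t=1: arr=0 -> substrate=0 bound=0 product=0
t=2: arr=0 -> substrate=0 bound=0 product=0
t=3: arr=1 -> substrate=0 bound=1 product=0
t=4: arr=0 -> substrate=0 bound=1 product=0
t=5: arr=2 -> substrate=0 bound=3 product=0
t=6: arr=2 -> substrate=1 bound=4 product=0
t=7: arr=0 -> substrate=0 bound=4 product=1
t=8: arr=0 -> substrate=0 bound=4 product=1
t=9: arr=0 -> substrate=0 bound=2 product=3
t=10: arr=1 -> substrate=0 bound=2 product=4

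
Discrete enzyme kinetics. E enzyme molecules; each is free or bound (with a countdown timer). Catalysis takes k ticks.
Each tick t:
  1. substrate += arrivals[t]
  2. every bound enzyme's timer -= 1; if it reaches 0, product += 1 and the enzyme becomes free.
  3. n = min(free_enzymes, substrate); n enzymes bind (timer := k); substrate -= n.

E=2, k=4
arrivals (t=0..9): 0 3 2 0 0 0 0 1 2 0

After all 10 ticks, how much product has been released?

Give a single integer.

Answer: 4

Derivation:
t=0: arr=0 -> substrate=0 bound=0 product=0
t=1: arr=3 -> substrate=1 bound=2 product=0
t=2: arr=2 -> substrate=3 bound=2 product=0
t=3: arr=0 -> substrate=3 bound=2 product=0
t=4: arr=0 -> substrate=3 bound=2 product=0
t=5: arr=0 -> substrate=1 bound=2 product=2
t=6: arr=0 -> substrate=1 bound=2 product=2
t=7: arr=1 -> substrate=2 bound=2 product=2
t=8: arr=2 -> substrate=4 bound=2 product=2
t=9: arr=0 -> substrate=2 bound=2 product=4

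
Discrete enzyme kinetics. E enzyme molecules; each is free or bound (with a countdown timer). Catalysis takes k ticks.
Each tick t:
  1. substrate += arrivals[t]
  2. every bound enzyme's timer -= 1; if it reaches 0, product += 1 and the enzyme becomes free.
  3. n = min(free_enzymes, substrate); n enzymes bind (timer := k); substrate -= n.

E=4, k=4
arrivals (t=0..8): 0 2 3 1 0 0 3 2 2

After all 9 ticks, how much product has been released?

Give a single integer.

Answer: 4

Derivation:
t=0: arr=0 -> substrate=0 bound=0 product=0
t=1: arr=2 -> substrate=0 bound=2 product=0
t=2: arr=3 -> substrate=1 bound=4 product=0
t=3: arr=1 -> substrate=2 bound=4 product=0
t=4: arr=0 -> substrate=2 bound=4 product=0
t=5: arr=0 -> substrate=0 bound=4 product=2
t=6: arr=3 -> substrate=1 bound=4 product=4
t=7: arr=2 -> substrate=3 bound=4 product=4
t=8: arr=2 -> substrate=5 bound=4 product=4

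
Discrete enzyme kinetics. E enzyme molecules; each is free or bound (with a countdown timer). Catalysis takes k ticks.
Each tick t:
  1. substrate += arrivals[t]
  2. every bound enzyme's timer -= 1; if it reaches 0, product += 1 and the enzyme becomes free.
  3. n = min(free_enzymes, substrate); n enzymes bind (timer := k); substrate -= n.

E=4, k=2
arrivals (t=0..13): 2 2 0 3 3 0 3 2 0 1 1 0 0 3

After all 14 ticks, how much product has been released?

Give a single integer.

Answer: 17

Derivation:
t=0: arr=2 -> substrate=0 bound=2 product=0
t=1: arr=2 -> substrate=0 bound=4 product=0
t=2: arr=0 -> substrate=0 bound=2 product=2
t=3: arr=3 -> substrate=0 bound=3 product=4
t=4: arr=3 -> substrate=2 bound=4 product=4
t=5: arr=0 -> substrate=0 bound=3 product=7
t=6: arr=3 -> substrate=1 bound=4 product=8
t=7: arr=2 -> substrate=1 bound=4 product=10
t=8: arr=0 -> substrate=0 bound=3 product=12
t=9: arr=1 -> substrate=0 bound=2 product=14
t=10: arr=1 -> substrate=0 bound=2 product=15
t=11: arr=0 -> substrate=0 bound=1 product=16
t=12: arr=0 -> substrate=0 bound=0 product=17
t=13: arr=3 -> substrate=0 bound=3 product=17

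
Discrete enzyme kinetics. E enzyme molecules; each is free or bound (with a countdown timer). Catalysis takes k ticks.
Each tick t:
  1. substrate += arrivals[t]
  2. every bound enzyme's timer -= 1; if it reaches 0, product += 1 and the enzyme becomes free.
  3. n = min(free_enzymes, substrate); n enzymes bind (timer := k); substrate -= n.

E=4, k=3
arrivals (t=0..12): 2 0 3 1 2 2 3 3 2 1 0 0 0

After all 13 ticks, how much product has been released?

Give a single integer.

t=0: arr=2 -> substrate=0 bound=2 product=0
t=1: arr=0 -> substrate=0 bound=2 product=0
t=2: arr=3 -> substrate=1 bound=4 product=0
t=3: arr=1 -> substrate=0 bound=4 product=2
t=4: arr=2 -> substrate=2 bound=4 product=2
t=5: arr=2 -> substrate=2 bound=4 product=4
t=6: arr=3 -> substrate=3 bound=4 product=6
t=7: arr=3 -> substrate=6 bound=4 product=6
t=8: arr=2 -> substrate=6 bound=4 product=8
t=9: arr=1 -> substrate=5 bound=4 product=10
t=10: arr=0 -> substrate=5 bound=4 product=10
t=11: arr=0 -> substrate=3 bound=4 product=12
t=12: arr=0 -> substrate=1 bound=4 product=14

Answer: 14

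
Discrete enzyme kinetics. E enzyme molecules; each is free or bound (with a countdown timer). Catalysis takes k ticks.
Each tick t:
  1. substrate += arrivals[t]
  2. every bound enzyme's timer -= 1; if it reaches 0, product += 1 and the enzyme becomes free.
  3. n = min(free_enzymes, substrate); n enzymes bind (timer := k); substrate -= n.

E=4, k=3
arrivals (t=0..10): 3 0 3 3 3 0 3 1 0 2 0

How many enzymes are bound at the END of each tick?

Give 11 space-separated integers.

t=0: arr=3 -> substrate=0 bound=3 product=0
t=1: arr=0 -> substrate=0 bound=3 product=0
t=2: arr=3 -> substrate=2 bound=4 product=0
t=3: arr=3 -> substrate=2 bound=4 product=3
t=4: arr=3 -> substrate=5 bound=4 product=3
t=5: arr=0 -> substrate=4 bound=4 product=4
t=6: arr=3 -> substrate=4 bound=4 product=7
t=7: arr=1 -> substrate=5 bound=4 product=7
t=8: arr=0 -> substrate=4 bound=4 product=8
t=9: arr=2 -> substrate=3 bound=4 product=11
t=10: arr=0 -> substrate=3 bound=4 product=11

Answer: 3 3 4 4 4 4 4 4 4 4 4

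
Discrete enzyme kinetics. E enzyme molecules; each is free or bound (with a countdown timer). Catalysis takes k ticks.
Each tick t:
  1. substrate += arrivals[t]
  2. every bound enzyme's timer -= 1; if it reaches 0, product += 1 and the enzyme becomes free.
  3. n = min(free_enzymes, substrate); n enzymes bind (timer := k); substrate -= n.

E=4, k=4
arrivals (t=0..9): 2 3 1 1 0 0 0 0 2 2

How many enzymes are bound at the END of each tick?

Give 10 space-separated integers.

Answer: 2 4 4 4 4 3 3 3 3 4

Derivation:
t=0: arr=2 -> substrate=0 bound=2 product=0
t=1: arr=3 -> substrate=1 bound=4 product=0
t=2: arr=1 -> substrate=2 bound=4 product=0
t=3: arr=1 -> substrate=3 bound=4 product=0
t=4: arr=0 -> substrate=1 bound=4 product=2
t=5: arr=0 -> substrate=0 bound=3 product=4
t=6: arr=0 -> substrate=0 bound=3 product=4
t=7: arr=0 -> substrate=0 bound=3 product=4
t=8: arr=2 -> substrate=0 bound=3 product=6
t=9: arr=2 -> substrate=0 bound=4 product=7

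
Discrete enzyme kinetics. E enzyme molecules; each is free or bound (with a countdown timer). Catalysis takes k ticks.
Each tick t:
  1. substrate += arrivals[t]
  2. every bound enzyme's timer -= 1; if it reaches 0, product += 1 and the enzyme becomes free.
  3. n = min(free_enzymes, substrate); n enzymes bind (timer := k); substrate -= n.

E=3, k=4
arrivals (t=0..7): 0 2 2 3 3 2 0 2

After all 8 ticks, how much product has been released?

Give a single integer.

t=0: arr=0 -> substrate=0 bound=0 product=0
t=1: arr=2 -> substrate=0 bound=2 product=0
t=2: arr=2 -> substrate=1 bound=3 product=0
t=3: arr=3 -> substrate=4 bound=3 product=0
t=4: arr=3 -> substrate=7 bound=3 product=0
t=5: arr=2 -> substrate=7 bound=3 product=2
t=6: arr=0 -> substrate=6 bound=3 product=3
t=7: arr=2 -> substrate=8 bound=3 product=3

Answer: 3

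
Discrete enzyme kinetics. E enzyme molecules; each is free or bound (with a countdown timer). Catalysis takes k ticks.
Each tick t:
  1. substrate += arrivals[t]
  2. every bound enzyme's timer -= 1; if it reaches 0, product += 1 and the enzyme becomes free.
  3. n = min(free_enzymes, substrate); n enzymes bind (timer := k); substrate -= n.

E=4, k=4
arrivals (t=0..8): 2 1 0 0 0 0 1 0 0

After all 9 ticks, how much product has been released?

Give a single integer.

t=0: arr=2 -> substrate=0 bound=2 product=0
t=1: arr=1 -> substrate=0 bound=3 product=0
t=2: arr=0 -> substrate=0 bound=3 product=0
t=3: arr=0 -> substrate=0 bound=3 product=0
t=4: arr=0 -> substrate=0 bound=1 product=2
t=5: arr=0 -> substrate=0 bound=0 product=3
t=6: arr=1 -> substrate=0 bound=1 product=3
t=7: arr=0 -> substrate=0 bound=1 product=3
t=8: arr=0 -> substrate=0 bound=1 product=3

Answer: 3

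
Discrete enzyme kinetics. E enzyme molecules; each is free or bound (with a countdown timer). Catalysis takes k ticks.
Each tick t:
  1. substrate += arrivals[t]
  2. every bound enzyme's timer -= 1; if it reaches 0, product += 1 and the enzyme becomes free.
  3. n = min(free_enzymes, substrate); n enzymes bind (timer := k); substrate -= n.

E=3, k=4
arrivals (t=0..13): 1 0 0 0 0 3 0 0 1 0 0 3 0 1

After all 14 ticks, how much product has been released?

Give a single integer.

Answer: 5

Derivation:
t=0: arr=1 -> substrate=0 bound=1 product=0
t=1: arr=0 -> substrate=0 bound=1 product=0
t=2: arr=0 -> substrate=0 bound=1 product=0
t=3: arr=0 -> substrate=0 bound=1 product=0
t=4: arr=0 -> substrate=0 bound=0 product=1
t=5: arr=3 -> substrate=0 bound=3 product=1
t=6: arr=0 -> substrate=0 bound=3 product=1
t=7: arr=0 -> substrate=0 bound=3 product=1
t=8: arr=1 -> substrate=1 bound=3 product=1
t=9: arr=0 -> substrate=0 bound=1 product=4
t=10: arr=0 -> substrate=0 bound=1 product=4
t=11: arr=3 -> substrate=1 bound=3 product=4
t=12: arr=0 -> substrate=1 bound=3 product=4
t=13: arr=1 -> substrate=1 bound=3 product=5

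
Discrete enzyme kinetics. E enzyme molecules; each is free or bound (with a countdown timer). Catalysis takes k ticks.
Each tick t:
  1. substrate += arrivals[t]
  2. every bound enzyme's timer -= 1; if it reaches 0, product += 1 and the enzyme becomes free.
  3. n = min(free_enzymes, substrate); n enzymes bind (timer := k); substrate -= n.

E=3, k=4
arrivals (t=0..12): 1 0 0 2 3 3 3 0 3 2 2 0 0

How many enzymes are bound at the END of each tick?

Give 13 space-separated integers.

t=0: arr=1 -> substrate=0 bound=1 product=0
t=1: arr=0 -> substrate=0 bound=1 product=0
t=2: arr=0 -> substrate=0 bound=1 product=0
t=3: arr=2 -> substrate=0 bound=3 product=0
t=4: arr=3 -> substrate=2 bound=3 product=1
t=5: arr=3 -> substrate=5 bound=3 product=1
t=6: arr=3 -> substrate=8 bound=3 product=1
t=7: arr=0 -> substrate=6 bound=3 product=3
t=8: arr=3 -> substrate=8 bound=3 product=4
t=9: arr=2 -> substrate=10 bound=3 product=4
t=10: arr=2 -> substrate=12 bound=3 product=4
t=11: arr=0 -> substrate=10 bound=3 product=6
t=12: arr=0 -> substrate=9 bound=3 product=7

Answer: 1 1 1 3 3 3 3 3 3 3 3 3 3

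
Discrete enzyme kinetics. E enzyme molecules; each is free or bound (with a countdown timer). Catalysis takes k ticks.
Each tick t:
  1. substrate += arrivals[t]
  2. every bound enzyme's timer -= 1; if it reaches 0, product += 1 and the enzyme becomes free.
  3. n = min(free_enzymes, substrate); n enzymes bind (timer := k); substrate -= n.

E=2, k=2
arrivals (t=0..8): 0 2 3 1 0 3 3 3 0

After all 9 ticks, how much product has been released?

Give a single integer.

Answer: 6

Derivation:
t=0: arr=0 -> substrate=0 bound=0 product=0
t=1: arr=2 -> substrate=0 bound=2 product=0
t=2: arr=3 -> substrate=3 bound=2 product=0
t=3: arr=1 -> substrate=2 bound=2 product=2
t=4: arr=0 -> substrate=2 bound=2 product=2
t=5: arr=3 -> substrate=3 bound=2 product=4
t=6: arr=3 -> substrate=6 bound=2 product=4
t=7: arr=3 -> substrate=7 bound=2 product=6
t=8: arr=0 -> substrate=7 bound=2 product=6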